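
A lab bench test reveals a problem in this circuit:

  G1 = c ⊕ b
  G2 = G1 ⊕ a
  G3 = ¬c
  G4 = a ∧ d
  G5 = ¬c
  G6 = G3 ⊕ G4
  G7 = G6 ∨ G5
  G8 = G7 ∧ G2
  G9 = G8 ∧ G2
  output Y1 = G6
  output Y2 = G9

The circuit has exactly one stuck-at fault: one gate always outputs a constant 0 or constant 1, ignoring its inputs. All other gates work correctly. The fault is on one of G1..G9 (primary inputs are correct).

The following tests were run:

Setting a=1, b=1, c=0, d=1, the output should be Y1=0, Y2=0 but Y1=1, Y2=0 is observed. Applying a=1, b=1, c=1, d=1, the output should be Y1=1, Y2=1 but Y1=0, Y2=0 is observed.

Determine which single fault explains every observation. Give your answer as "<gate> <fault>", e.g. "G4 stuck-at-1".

Fault-free values for test 1 (a=1, b=1, c=0, d=1): G1=1, G2=0, G3=1, G4=1, G5=1, G6=0, G7=1, G8=0, G9=0, giving Y1=0, Y2=0. Observed Y1=1, Y2=0.
Test 1: faults giving observed Y1=1, Y2=0 are {G3 stuck-at-0, G4 stuck-at-0, G6 stuck-at-1}.
Test 2 (a=1, b=1, c=1, d=1): fault-free G1=0, G2=1, G3=0, G4=1, G5=0, G6=1, G7=1, G8=1, G9=1 → Y1=1, Y2=1; observed Y1=0, Y2=0. Eliminates G3 stuck-at-0, G6 stuck-at-1.
Only G4 stuck-at-0 is consistent with every test.

G4 stuck-at-0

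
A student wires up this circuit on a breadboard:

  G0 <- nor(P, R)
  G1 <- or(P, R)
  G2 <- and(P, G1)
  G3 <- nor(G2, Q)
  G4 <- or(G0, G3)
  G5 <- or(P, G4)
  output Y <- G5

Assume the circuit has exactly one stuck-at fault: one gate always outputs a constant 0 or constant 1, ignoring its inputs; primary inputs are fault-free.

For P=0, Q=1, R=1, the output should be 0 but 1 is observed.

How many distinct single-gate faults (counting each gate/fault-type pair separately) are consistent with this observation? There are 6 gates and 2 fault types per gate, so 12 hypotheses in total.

Fault-free: G0=0, G1=1, G2=0, G3=0, G4=0, G5=0 → 0. Observed 1.
  G0 stuck-at-0: output 0 ✗
  G0 stuck-at-1: output 1 ✓
  G1 stuck-at-0: output 0 ✗
  G1 stuck-at-1: output 0 ✗
  G2 stuck-at-0: output 0 ✗
  G2 stuck-at-1: output 0 ✗
  G3 stuck-at-0: output 0 ✗
  G3 stuck-at-1: output 1 ✓
  G4 stuck-at-0: output 0 ✗
  G4 stuck-at-1: output 1 ✓
  G5 stuck-at-0: output 0 ✗
  G5 stuck-at-1: output 1 ✓
Consistent faults: {G0 stuck-at-1, G3 stuck-at-1, G4 stuck-at-1, G5 stuck-at-1} — 4 in all.

4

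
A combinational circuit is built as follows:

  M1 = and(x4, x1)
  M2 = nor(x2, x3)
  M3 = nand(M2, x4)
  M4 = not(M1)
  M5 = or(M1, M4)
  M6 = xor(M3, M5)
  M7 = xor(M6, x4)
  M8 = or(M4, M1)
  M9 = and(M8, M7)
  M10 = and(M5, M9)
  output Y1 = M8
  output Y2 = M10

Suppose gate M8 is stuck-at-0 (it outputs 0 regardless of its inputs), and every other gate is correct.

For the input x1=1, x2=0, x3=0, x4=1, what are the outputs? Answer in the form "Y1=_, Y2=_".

Propagate with M8 forced: M1=1, M2=1, M3=0, M4=0, M5=1, M6=1, M7=0, M8=0 [stuck-at-0], M9=0, M10=0.
So the outputs are Y1=0, Y2=0. (Without the fault they would be Y1=1, Y2=0.)

Y1=0, Y2=0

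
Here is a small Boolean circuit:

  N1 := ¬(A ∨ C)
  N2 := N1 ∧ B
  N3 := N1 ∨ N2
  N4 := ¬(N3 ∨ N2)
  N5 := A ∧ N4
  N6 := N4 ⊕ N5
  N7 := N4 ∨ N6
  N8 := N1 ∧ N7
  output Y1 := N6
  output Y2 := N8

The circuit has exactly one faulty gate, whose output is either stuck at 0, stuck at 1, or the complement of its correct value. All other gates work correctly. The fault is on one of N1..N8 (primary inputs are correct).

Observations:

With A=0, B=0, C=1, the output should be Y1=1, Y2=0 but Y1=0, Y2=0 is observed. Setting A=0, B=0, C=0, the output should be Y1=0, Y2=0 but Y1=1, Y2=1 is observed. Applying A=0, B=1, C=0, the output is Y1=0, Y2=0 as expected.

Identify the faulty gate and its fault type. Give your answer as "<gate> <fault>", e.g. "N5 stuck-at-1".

Fault-free values for test 1 (A=0, B=0, C=1): N1=0, N2=0, N3=0, N4=1, N5=0, N6=1, N7=1, N8=0, giving Y1=1, Y2=0. Observed Y1=0, Y2=0.
Test 1: faults giving observed Y1=0, Y2=0 are {N1 stuck-at-1, N1 inverted output, N2 stuck-at-1, N2 inverted output, N3 stuck-at-1, N3 inverted output, N4 stuck-at-0, N4 inverted output, N5 stuck-at-1, N5 inverted output, N6 stuck-at-0, N6 inverted output}.
Test 2 (A=0, B=0, C=0): fault-free N1=1, N2=0, N3=1, N4=0, N5=0, N6=0, N7=0, N8=0 → Y1=0, Y2=0; observed Y1=1, Y2=1. Eliminates N1 stuck-at-1, N1 inverted output, N2 stuck-at-1, N2 inverted output, N3 stuck-at-1, N4 stuck-at-0, N6 stuck-at-0.
Test 3 (A=0, B=1, C=0): fault-free N1=1, N2=1, N3=1, N4=0, N5=0, N6=0, N7=0, N8=0 → Y1=0, Y2=0; observed Y1=0, Y2=0. Eliminates N4 inverted output, N5 stuck-at-1, N5 inverted output, N6 inverted output.
Only N3 inverted output is consistent with every test.

N3 inverted output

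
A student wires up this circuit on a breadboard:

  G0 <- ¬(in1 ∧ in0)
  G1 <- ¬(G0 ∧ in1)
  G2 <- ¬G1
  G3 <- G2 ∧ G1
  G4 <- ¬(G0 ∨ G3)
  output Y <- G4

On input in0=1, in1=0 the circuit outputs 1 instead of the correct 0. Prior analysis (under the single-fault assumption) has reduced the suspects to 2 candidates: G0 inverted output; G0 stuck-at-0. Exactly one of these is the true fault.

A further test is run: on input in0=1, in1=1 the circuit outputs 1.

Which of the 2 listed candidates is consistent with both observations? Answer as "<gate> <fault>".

Evaluate each candidate on input in0=1, in1=1:
  G0 inverted output: G0=1 [inverted output], G1=0, G2=1, G3=0, G4=0 → 0 — eliminated
  G0 stuck-at-0: G0=0 [stuck-at-0], G1=1, G2=0, G3=0, G4=1 → 1 — matches
Only G0 stuck-at-0 reproduces the observed 1.

G0 stuck-at-0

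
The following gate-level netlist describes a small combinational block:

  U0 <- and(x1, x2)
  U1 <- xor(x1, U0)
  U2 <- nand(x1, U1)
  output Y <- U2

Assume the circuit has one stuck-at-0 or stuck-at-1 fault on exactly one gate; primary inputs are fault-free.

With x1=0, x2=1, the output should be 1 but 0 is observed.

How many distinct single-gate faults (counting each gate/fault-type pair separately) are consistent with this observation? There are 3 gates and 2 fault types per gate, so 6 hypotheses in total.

Fault-free: U0=0, U1=0, U2=1 → 1. Observed 0.
  U0 stuck-at-0: output 1 ✗
  U0 stuck-at-1: output 1 ✗
  U1 stuck-at-0: output 1 ✗
  U1 stuck-at-1: output 1 ✗
  U2 stuck-at-0: output 0 ✓
  U2 stuck-at-1: output 1 ✗
Consistent faults: {U2 stuck-at-0} — 1 in all.

1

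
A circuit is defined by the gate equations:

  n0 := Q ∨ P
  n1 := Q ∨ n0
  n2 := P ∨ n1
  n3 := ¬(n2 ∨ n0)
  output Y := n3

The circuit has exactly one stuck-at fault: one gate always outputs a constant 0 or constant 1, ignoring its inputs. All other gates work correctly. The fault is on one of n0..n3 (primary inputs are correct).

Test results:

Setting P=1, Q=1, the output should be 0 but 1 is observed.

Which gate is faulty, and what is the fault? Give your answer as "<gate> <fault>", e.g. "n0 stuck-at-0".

n3 stuck-at-1

Fault-free values for test 1 (P=1, Q=1): n0=1, n1=1, n2=1, n3=0, giving Y=0. Observed 1.
Test 1: faults giving observed 1 are {n3 stuck-at-1}.
Only n3 stuck-at-1 is consistent with every test.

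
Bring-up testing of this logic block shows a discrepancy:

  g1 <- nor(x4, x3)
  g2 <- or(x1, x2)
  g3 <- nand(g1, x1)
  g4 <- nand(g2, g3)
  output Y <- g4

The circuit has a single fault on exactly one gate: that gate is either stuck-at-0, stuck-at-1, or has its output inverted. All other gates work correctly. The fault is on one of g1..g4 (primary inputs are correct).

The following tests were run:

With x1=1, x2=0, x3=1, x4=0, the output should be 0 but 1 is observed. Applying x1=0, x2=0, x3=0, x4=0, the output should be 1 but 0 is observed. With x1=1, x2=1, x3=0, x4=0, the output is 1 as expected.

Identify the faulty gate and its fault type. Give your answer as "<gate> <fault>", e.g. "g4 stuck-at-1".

Fault-free values for test 1 (x1=1, x2=0, x3=1, x4=0): g1=0, g2=1, g3=1, g4=0, giving Y=0. Observed 1.
Test 1: faults giving observed 1 are {g1 stuck-at-1, g1 inverted output, g2 stuck-at-0, g2 inverted output, g3 stuck-at-0, g3 inverted output, g4 stuck-at-1, g4 inverted output}.
Test 2 (x1=0, x2=0, x3=0, x4=0): fault-free g1=1, g2=0, g3=1, g4=1 → 1; observed 0. Eliminates g1 stuck-at-1, g1 inverted output, g2 stuck-at-0, g3 stuck-at-0, g3 inverted output, g4 stuck-at-1.
Test 3 (x1=1, x2=1, x3=0, x4=0): fault-free g1=1, g2=1, g3=0, g4=1 → 1; observed 1. Eliminates g4 inverted output.
Only g2 inverted output is consistent with every test.

g2 inverted output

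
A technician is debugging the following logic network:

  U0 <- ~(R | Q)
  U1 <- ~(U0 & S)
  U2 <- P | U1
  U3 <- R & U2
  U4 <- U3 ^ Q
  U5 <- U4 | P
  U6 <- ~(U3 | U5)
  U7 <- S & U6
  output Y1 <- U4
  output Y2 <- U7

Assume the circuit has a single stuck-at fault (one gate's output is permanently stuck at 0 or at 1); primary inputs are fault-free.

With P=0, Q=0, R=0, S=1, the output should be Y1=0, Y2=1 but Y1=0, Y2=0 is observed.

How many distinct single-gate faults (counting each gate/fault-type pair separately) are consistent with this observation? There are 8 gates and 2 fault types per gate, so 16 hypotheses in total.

Fault-free: U0=1, U1=0, U2=0, U3=0, U4=0, U5=0, U6=1, U7=1 → Y1=0, Y2=1. Observed Y1=0, Y2=0.
  U0: none of the 2 fault types match ✗
  U1: none of the 2 fault types match ✗
  U2: none of the 2 fault types match ✗
  U3: none of the 2 fault types match ✗
  U4: none of the 2 fault types match ✗
  U5: stuck-at-1 ✓; others ✗
  U6: stuck-at-0 ✓; others ✗
  U7: stuck-at-0 ✓; others ✗
Consistent faults: {U5 stuck-at-1, U6 stuck-at-0, U7 stuck-at-0} — 3 in all.

3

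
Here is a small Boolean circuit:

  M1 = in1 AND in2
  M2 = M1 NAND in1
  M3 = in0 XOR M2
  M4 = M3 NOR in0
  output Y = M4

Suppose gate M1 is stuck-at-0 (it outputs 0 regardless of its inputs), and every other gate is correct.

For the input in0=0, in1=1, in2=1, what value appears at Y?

0

Propagate with M1 forced: M1=0 [stuck-at-0], M2=1, M3=1, M4=0.
So Y = 0. (Without the fault it would be 1.)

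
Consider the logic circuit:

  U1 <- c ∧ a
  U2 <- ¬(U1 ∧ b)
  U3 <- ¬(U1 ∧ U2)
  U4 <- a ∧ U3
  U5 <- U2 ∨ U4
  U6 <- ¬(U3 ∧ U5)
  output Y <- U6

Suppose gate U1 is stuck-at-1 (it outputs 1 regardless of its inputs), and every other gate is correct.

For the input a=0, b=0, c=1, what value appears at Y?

Propagate with U1 forced: U1=1 [stuck-at-1], U2=1, U3=0, U4=0, U5=1, U6=1.
So Y = 1. (Without the fault it would be 0.)

1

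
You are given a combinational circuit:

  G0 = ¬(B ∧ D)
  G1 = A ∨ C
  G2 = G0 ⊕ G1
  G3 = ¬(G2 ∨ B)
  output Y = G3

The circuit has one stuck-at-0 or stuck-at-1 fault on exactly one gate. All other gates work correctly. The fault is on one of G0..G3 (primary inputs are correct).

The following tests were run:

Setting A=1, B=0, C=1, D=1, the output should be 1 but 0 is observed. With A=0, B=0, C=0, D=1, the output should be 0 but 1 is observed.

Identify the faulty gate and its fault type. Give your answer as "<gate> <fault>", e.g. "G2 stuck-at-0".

G0 stuck-at-0

Fault-free values for test 1 (A=1, B=0, C=1, D=1): G0=1, G1=1, G2=0, G3=1, giving Y=1. Observed 0.
Test 1: faults giving observed 0 are {G0 stuck-at-0, G1 stuck-at-0, G2 stuck-at-1, G3 stuck-at-0}.
Test 2 (A=0, B=0, C=0, D=1): fault-free G0=1, G1=0, G2=1, G3=0 → 0; observed 1. Eliminates G1 stuck-at-0, G2 stuck-at-1, G3 stuck-at-0.
Only G0 stuck-at-0 is consistent with every test.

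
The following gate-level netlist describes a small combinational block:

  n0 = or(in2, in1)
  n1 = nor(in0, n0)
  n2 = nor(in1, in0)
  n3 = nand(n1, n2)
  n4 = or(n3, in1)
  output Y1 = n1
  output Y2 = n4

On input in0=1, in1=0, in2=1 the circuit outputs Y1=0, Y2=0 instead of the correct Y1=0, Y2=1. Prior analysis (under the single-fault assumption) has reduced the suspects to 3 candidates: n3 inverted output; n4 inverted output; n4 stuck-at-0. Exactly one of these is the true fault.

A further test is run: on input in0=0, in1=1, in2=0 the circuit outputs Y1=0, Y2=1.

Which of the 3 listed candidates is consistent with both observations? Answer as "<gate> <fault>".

Evaluate each candidate on input in0=0, in1=1, in2=0:
  n3 inverted output: n0=1, n1=0, n2=0, n3=0 [inverted output], n4=1 → Y1=0, Y2=1 — matches
  n4 inverted output: n0=1, n1=0, n2=0, n3=1, n4=0 [inverted output] → Y1=0, Y2=0 — eliminated
  n4 stuck-at-0: n0=1, n1=0, n2=0, n3=1, n4=0 [stuck-at-0] → Y1=0, Y2=0 — eliminated
Only n3 inverted output reproduces the observed Y1=0, Y2=1.

n3 inverted output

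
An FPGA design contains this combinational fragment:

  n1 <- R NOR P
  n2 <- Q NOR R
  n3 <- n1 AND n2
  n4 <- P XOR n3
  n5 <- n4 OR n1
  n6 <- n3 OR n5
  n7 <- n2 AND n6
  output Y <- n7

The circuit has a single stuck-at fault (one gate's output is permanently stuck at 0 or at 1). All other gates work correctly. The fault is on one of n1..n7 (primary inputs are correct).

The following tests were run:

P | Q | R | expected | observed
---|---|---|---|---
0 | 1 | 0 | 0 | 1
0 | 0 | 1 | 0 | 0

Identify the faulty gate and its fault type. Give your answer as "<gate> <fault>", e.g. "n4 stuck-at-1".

Fault-free values for test 1 (P=0, Q=1, R=0): n1=1, n2=0, n3=0, n4=0, n5=1, n6=1, n7=0, giving Y=0. Observed 1.
Test 1: faults giving observed 1 are {n2 stuck-at-1, n7 stuck-at-1}.
Test 2 (P=0, Q=0, R=1): fault-free n1=0, n2=0, n3=0, n4=0, n5=0, n6=0, n7=0 → 0; observed 0. Eliminates n7 stuck-at-1.
Only n2 stuck-at-1 is consistent with every test.

n2 stuck-at-1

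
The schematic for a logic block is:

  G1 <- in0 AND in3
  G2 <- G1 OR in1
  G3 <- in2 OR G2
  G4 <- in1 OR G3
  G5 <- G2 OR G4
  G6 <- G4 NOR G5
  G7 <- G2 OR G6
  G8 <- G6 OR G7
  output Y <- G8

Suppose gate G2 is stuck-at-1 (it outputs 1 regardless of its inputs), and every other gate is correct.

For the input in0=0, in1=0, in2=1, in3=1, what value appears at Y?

1

Propagate with G2 forced: G1=0, G2=1 [stuck-at-1], G3=1, G4=1, G5=1, G6=0, G7=1, G8=1.
So Y = 1. (Without the fault it would be 0.)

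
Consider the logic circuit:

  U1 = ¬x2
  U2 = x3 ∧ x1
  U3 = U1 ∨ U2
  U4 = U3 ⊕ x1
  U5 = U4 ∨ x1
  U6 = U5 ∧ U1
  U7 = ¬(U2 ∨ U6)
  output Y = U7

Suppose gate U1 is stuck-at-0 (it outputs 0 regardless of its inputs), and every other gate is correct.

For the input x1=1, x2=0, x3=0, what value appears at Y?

1

Propagate with U1 forced: U1=0 [stuck-at-0], U2=0, U3=0, U4=1, U5=1, U6=0, U7=1.
So Y = 1. (Without the fault it would be 0.)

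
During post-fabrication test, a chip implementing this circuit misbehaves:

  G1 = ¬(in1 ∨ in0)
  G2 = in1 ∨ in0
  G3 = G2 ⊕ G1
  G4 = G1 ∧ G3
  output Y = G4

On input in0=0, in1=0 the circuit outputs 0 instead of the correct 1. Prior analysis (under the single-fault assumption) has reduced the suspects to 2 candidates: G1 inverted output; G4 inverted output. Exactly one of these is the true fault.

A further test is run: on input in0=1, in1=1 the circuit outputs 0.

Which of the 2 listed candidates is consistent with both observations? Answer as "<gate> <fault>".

G1 inverted output

Evaluate each candidate on input in0=1, in1=1:
  G1 inverted output: G1=1 [inverted output], G2=1, G3=0, G4=0 → 0 — matches
  G4 inverted output: G1=0, G2=1, G3=1, G4=1 [inverted output] → 1 — eliminated
Only G1 inverted output reproduces the observed 0.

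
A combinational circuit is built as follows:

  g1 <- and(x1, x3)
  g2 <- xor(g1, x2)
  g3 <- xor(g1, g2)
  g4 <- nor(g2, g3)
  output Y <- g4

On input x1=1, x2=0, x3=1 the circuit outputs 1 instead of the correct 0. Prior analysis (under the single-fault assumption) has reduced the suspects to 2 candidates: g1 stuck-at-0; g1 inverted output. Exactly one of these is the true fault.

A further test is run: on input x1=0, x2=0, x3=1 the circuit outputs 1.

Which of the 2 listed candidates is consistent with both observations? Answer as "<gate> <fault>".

g1 stuck-at-0

Evaluate each candidate on input x1=0, x2=0, x3=1:
  g1 stuck-at-0: g1=0 [stuck-at-0], g2=0, g3=0, g4=1 → 1 — matches
  g1 inverted output: g1=1 [inverted output], g2=1, g3=0, g4=0 → 0 — eliminated
Only g1 stuck-at-0 reproduces the observed 1.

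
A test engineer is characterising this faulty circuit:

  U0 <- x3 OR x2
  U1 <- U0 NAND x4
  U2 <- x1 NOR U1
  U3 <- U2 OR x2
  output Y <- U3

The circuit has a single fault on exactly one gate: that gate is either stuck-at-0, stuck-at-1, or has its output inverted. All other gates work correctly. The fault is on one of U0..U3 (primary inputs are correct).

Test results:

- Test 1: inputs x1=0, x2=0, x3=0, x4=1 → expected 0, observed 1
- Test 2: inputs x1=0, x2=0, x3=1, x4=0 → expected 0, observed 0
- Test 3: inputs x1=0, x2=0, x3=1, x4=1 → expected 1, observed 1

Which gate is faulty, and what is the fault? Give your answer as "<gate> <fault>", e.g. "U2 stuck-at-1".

U0 stuck-at-1

Fault-free values for test 1 (x1=0, x2=0, x3=0, x4=1): U0=0, U1=1, U2=0, U3=0, giving Y=0. Observed 1.
Test 1: faults giving observed 1 are {U0 stuck-at-1, U0 inverted output, U1 stuck-at-0, U1 inverted output, U2 stuck-at-1, U2 inverted output, U3 stuck-at-1, U3 inverted output}.
Test 2 (x1=0, x2=0, x3=1, x4=0): fault-free U0=1, U1=1, U2=0, U3=0 → 0; observed 0. Eliminates U1 stuck-at-0, U1 inverted output, U2 stuck-at-1, U2 inverted output, U3 stuck-at-1, U3 inverted output.
Test 3 (x1=0, x2=0, x3=1, x4=1): fault-free U0=1, U1=0, U2=1, U3=1 → 1; observed 1. Eliminates U0 inverted output.
Only U0 stuck-at-1 is consistent with every test.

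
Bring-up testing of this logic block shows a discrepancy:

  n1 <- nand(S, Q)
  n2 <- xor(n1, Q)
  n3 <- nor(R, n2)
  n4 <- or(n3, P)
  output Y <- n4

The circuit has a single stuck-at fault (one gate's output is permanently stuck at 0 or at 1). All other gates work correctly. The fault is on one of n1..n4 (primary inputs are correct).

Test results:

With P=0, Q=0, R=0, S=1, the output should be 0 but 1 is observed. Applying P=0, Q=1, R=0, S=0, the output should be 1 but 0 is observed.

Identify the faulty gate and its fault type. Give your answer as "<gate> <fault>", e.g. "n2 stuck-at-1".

n1 stuck-at-0

Fault-free values for test 1 (P=0, Q=0, R=0, S=1): n1=1, n2=1, n3=0, n4=0, giving Y=0. Observed 1.
Test 1: faults giving observed 1 are {n1 stuck-at-0, n2 stuck-at-0, n3 stuck-at-1, n4 stuck-at-1}.
Test 2 (P=0, Q=1, R=0, S=0): fault-free n1=1, n2=0, n3=1, n4=1 → 1; observed 0. Eliminates n2 stuck-at-0, n3 stuck-at-1, n4 stuck-at-1.
Only n1 stuck-at-0 is consistent with every test.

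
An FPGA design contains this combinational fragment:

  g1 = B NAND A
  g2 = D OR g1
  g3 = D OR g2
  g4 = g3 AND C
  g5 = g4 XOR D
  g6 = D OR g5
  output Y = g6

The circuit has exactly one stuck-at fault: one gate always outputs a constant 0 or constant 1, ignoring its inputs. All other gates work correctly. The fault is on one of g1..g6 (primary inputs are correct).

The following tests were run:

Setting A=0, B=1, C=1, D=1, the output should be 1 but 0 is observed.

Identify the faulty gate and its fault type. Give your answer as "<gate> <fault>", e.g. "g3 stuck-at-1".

Fault-free values for test 1 (A=0, B=1, C=1, D=1): g1=1, g2=1, g3=1, g4=1, g5=0, g6=1, giving Y=1. Observed 0.
Test 1: faults giving observed 0 are {g6 stuck-at-0}.
Only g6 stuck-at-0 is consistent with every test.

g6 stuck-at-0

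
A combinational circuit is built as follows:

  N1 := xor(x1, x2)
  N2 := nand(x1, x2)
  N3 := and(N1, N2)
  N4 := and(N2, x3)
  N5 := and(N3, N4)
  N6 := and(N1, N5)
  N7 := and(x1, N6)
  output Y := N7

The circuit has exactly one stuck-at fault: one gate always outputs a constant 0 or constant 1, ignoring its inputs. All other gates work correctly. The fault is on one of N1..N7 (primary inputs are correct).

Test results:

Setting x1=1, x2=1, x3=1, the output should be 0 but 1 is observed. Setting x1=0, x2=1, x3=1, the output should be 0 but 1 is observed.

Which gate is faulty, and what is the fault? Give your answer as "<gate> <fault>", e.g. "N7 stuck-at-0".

N7 stuck-at-1

Fault-free values for test 1 (x1=1, x2=1, x3=1): N1=0, N2=0, N3=0, N4=0, N5=0, N6=0, N7=0, giving Y=0. Observed 1.
Test 1: faults giving observed 1 are {N6 stuck-at-1, N7 stuck-at-1}.
Test 2 (x1=0, x2=1, x3=1): fault-free N1=1, N2=1, N3=1, N4=1, N5=1, N6=1, N7=0 → 0; observed 1. Eliminates N6 stuck-at-1.
Only N7 stuck-at-1 is consistent with every test.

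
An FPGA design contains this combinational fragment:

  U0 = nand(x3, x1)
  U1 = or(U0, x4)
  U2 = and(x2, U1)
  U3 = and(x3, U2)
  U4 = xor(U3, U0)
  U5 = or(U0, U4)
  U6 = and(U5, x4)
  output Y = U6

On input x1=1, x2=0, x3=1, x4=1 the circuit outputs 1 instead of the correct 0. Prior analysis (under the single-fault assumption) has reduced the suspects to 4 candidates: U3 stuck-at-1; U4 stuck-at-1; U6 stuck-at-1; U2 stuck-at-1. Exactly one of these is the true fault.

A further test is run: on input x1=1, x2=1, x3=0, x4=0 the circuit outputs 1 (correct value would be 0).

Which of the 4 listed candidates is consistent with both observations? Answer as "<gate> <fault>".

U6 stuck-at-1

Evaluate each candidate on input x1=1, x2=1, x3=0, x4=0:
  U3 stuck-at-1: U0=1, U1=1, U2=1, U3=1 [stuck-at-1], U4=0, U5=1, U6=0 → 0 — eliminated
  U4 stuck-at-1: U0=1, U1=1, U2=1, U3=0, U4=1 [stuck-at-1], U5=1, U6=0 → 0 — eliminated
  U6 stuck-at-1: U0=1, U1=1, U2=1, U3=0, U4=1, U5=1, U6=1 [stuck-at-1] → 1 — matches
  U2 stuck-at-1: U0=1, U1=1, U2=1 [stuck-at-1], U3=0, U4=1, U5=1, U6=0 → 0 — eliminated
Only U6 stuck-at-1 reproduces the observed 1.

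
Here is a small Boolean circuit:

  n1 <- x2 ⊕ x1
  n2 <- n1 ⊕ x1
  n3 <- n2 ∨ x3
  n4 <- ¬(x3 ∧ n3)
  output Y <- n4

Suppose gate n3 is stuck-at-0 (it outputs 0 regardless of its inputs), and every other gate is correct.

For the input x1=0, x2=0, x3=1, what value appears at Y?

1

Propagate with n3 forced: n1=0, n2=0, n3=0 [stuck-at-0], n4=1.
So Y = 1. (Without the fault it would be 0.)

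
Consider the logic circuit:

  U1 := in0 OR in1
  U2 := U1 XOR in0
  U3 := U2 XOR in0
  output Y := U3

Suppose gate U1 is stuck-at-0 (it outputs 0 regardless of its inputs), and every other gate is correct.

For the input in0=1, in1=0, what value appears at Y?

0

Propagate with U1 forced: U1=0 [stuck-at-0], U2=1, U3=0.
So Y = 0. (Without the fault it would be 1.)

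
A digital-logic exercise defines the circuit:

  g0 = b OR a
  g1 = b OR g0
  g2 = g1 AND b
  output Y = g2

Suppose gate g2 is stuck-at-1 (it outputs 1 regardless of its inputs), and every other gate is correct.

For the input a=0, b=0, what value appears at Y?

1

Propagate with g2 forced: g0=0, g1=0, g2=1 [stuck-at-1].
So Y = 1. (Without the fault it would be 0.)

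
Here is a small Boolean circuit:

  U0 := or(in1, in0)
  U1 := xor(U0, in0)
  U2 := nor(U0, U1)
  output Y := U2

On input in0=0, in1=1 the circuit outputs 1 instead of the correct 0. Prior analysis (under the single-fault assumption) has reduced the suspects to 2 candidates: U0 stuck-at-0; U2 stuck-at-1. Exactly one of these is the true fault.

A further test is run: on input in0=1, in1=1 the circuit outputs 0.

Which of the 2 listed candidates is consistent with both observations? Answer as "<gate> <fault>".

Evaluate each candidate on input in0=1, in1=1:
  U0 stuck-at-0: U0=0 [stuck-at-0], U1=1, U2=0 → 0 — matches
  U2 stuck-at-1: U0=1, U1=0, U2=1 [stuck-at-1] → 1 — eliminated
Only U0 stuck-at-0 reproduces the observed 0.

U0 stuck-at-0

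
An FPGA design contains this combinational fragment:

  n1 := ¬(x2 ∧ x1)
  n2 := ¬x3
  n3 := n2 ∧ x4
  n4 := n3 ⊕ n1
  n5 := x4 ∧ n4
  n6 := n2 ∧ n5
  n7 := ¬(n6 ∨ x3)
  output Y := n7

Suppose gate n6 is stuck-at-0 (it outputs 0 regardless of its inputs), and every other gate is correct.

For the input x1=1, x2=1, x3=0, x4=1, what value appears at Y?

Propagate with n6 forced: n1=0, n2=1, n3=1, n4=1, n5=1, n6=0 [stuck-at-0], n7=1.
So Y = 1. (Without the fault it would be 0.)

1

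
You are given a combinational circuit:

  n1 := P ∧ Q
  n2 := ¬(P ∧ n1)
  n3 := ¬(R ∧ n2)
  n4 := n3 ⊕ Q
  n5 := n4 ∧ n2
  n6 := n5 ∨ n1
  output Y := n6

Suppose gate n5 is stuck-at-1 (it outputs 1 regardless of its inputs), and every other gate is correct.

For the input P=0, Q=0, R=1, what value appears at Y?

1

Propagate with n5 forced: n1=0, n2=1, n3=0, n4=0, n5=1 [stuck-at-1], n6=1.
So Y = 1. (Without the fault it would be 0.)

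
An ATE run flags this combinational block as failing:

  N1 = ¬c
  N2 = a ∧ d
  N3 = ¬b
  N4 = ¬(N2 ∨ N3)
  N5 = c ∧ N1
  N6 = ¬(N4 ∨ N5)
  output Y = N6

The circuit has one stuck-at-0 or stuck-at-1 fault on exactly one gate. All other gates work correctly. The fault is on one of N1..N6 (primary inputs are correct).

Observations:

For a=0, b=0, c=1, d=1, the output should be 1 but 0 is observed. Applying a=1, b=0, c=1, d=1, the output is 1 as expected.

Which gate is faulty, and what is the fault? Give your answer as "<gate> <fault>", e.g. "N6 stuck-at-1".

Fault-free values for test 1 (a=0, b=0, c=1, d=1): N1=0, N2=0, N3=1, N4=0, N5=0, N6=1, giving Y=1. Observed 0.
Test 1: faults giving observed 0 are {N1 stuck-at-1, N3 stuck-at-0, N4 stuck-at-1, N5 stuck-at-1, N6 stuck-at-0}.
Test 2 (a=1, b=0, c=1, d=1): fault-free N1=0, N2=1, N3=1, N4=0, N5=0, N6=1 → 1; observed 1. Eliminates N1 stuck-at-1, N4 stuck-at-1, N5 stuck-at-1, N6 stuck-at-0.
Only N3 stuck-at-0 is consistent with every test.

N3 stuck-at-0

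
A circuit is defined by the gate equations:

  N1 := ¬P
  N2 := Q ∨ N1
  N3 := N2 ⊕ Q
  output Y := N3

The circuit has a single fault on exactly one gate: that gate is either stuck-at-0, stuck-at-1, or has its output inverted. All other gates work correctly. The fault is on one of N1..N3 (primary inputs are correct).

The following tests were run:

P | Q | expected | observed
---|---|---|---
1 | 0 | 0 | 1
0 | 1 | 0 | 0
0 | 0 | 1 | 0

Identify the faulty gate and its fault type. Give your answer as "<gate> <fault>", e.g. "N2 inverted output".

N1 inverted output

Fault-free values for test 1 (P=1, Q=0): N1=0, N2=0, N3=0, giving Y=0. Observed 1.
Test 1: faults giving observed 1 are {N1 stuck-at-1, N1 inverted output, N2 stuck-at-1, N2 inverted output, N3 stuck-at-1, N3 inverted output}.
Test 2 (P=0, Q=1): fault-free N1=1, N2=1, N3=0 → 0; observed 0. Eliminates N2 inverted output, N3 stuck-at-1, N3 inverted output.
Test 3 (P=0, Q=0): fault-free N1=1, N2=1, N3=1 → 1; observed 0. Eliminates N1 stuck-at-1, N2 stuck-at-1.
Only N1 inverted output is consistent with every test.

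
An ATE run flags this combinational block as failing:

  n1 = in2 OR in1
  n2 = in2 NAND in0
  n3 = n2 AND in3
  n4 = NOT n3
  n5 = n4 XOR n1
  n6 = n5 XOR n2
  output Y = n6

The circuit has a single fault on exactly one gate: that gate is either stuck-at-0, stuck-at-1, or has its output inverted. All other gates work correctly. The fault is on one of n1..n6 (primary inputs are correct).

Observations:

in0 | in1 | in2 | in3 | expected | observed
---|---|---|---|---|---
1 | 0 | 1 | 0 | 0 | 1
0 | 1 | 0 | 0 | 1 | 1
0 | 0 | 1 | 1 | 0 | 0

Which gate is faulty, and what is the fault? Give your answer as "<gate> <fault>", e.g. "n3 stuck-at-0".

Fault-free values for test 1 (in0=1, in1=0, in2=1, in3=0): n1=1, n2=0, n3=0, n4=1, n5=0, n6=0, giving Y=0. Observed 1.
Test 1: faults giving observed 1 are {n1 stuck-at-0, n1 inverted output, n2 stuck-at-1, n2 inverted output, n3 stuck-at-1, n3 inverted output, n4 stuck-at-0, n4 inverted output, n5 stuck-at-1, n5 inverted output, n6 stuck-at-1, n6 inverted output}.
Test 2 (in0=0, in1=1, in2=0, in3=0): fault-free n1=1, n2=1, n3=0, n4=1, n5=0, n6=1 → 1; observed 1. Eliminates n1 stuck-at-0, n1 inverted output, n2 inverted output, n3 stuck-at-1, n3 inverted output, n4 stuck-at-0, n4 inverted output, n5 stuck-at-1, n5 inverted output, n6 inverted output.
Test 3 (in0=0, in1=0, in2=1, in3=1): fault-free n1=1, n2=1, n3=1, n4=0, n5=1, n6=0 → 0; observed 0. Eliminates n6 stuck-at-1.
Only n2 stuck-at-1 is consistent with every test.

n2 stuck-at-1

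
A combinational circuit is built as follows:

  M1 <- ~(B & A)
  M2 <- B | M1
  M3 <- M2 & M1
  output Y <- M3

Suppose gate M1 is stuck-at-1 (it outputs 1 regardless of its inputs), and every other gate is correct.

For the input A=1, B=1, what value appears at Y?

1

Propagate with M1 forced: M1=1 [stuck-at-1], M2=1, M3=1.
So Y = 1. (Without the fault it would be 0.)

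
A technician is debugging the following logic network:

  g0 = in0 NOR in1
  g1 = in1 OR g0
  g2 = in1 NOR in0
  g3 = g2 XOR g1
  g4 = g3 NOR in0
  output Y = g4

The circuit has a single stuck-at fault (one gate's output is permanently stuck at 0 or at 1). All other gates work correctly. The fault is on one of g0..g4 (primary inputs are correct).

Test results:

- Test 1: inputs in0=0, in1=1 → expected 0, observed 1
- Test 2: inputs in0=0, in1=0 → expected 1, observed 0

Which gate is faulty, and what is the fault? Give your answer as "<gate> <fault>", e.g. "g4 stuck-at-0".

g1 stuck-at-0

Fault-free values for test 1 (in0=0, in1=1): g0=0, g1=1, g2=0, g3=1, g4=0, giving Y=0. Observed 1.
Test 1: faults giving observed 1 are {g1 stuck-at-0, g2 stuck-at-1, g3 stuck-at-0, g4 stuck-at-1}.
Test 2 (in0=0, in1=0): fault-free g0=1, g1=1, g2=1, g3=0, g4=1 → 1; observed 0. Eliminates g2 stuck-at-1, g3 stuck-at-0, g4 stuck-at-1.
Only g1 stuck-at-0 is consistent with every test.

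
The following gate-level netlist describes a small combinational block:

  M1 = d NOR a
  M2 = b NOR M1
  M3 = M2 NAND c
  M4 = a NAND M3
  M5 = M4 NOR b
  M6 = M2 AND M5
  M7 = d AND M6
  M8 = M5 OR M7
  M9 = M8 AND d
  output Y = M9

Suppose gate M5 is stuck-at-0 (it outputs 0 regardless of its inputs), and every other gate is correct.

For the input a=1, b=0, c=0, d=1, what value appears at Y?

0

Propagate with M5 forced: M1=0, M2=1, M3=1, M4=0, M5=0 [stuck-at-0], M6=0, M7=0, M8=0, M9=0.
So Y = 0. (Without the fault it would be 1.)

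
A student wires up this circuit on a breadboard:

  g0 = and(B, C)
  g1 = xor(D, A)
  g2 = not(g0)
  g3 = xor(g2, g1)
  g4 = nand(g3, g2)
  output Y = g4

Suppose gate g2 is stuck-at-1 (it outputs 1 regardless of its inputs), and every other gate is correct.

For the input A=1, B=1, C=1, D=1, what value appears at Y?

0

Propagate with g2 forced: g0=1, g1=0, g2=1 [stuck-at-1], g3=1, g4=0.
So Y = 0. (Without the fault it would be 1.)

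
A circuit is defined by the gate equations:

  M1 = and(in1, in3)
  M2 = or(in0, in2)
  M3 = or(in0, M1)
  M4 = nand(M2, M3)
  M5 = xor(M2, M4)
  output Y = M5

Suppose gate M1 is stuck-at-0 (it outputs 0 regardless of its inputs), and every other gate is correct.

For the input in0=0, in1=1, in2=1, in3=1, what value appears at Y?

0

Propagate with M1 forced: M1=0 [stuck-at-0], M2=1, M3=0, M4=1, M5=0.
So Y = 0. (Without the fault it would be 1.)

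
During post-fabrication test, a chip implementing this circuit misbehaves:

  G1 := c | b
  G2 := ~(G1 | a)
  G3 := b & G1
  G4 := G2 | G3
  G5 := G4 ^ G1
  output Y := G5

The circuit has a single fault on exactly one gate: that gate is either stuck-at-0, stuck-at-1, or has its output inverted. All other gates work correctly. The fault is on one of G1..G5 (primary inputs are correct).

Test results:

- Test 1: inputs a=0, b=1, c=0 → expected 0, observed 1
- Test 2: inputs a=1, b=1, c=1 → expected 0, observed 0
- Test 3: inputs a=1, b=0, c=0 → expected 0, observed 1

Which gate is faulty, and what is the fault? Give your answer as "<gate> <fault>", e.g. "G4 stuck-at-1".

G1 inverted output

Fault-free values for test 1 (a=0, b=1, c=0): G1=1, G2=0, G3=1, G4=1, G5=0, giving Y=0. Observed 1.
Test 1: faults giving observed 1 are {G1 stuck-at-0, G1 inverted output, G3 stuck-at-0, G3 inverted output, G4 stuck-at-0, G4 inverted output, G5 stuck-at-1, G5 inverted output}.
Test 2 (a=1, b=1, c=1): fault-free G1=1, G2=0, G3=1, G4=1, G5=0 → 0; observed 0. Eliminates G3 stuck-at-0, G3 inverted output, G4 stuck-at-0, G4 inverted output, G5 stuck-at-1, G5 inverted output.
Test 3 (a=1, b=0, c=0): fault-free G1=0, G2=0, G3=0, G4=0, G5=0 → 0; observed 1. Eliminates G1 stuck-at-0.
Only G1 inverted output is consistent with every test.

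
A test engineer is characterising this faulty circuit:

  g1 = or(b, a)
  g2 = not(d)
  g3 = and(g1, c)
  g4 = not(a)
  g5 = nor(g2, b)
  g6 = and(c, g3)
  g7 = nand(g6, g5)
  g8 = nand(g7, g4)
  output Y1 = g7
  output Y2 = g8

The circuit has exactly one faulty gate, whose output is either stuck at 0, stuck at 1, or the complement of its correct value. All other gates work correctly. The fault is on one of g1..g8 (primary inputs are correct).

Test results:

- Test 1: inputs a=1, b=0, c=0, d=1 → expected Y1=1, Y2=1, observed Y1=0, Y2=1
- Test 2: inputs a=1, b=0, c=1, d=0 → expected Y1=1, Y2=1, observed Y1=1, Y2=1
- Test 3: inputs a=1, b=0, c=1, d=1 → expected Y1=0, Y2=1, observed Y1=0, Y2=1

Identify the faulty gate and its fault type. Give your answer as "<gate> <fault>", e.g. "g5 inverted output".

Fault-free values for test 1 (a=1, b=0, c=0, d=1): g1=1, g2=0, g3=0, g4=0, g5=1, g6=0, g7=1, g8=1, giving Y1=1, Y2=1. Observed Y1=0, Y2=1.
Test 1: faults giving observed Y1=0, Y2=1 are {g6 stuck-at-1, g6 inverted output, g7 stuck-at-0, g7 inverted output}.
Test 2 (a=1, b=0, c=1, d=0): fault-free g1=1, g2=1, g3=1, g4=0, g5=0, g6=1, g7=1, g8=1 → Y1=1, Y2=1; observed Y1=1, Y2=1. Eliminates g7 stuck-at-0, g7 inverted output.
Test 3 (a=1, b=0, c=1, d=1): fault-free g1=1, g2=0, g3=1, g4=0, g5=1, g6=1, g7=0, g8=1 → Y1=0, Y2=1; observed Y1=0, Y2=1. Eliminates g6 inverted output.
Only g6 stuck-at-1 is consistent with every test.

g6 stuck-at-1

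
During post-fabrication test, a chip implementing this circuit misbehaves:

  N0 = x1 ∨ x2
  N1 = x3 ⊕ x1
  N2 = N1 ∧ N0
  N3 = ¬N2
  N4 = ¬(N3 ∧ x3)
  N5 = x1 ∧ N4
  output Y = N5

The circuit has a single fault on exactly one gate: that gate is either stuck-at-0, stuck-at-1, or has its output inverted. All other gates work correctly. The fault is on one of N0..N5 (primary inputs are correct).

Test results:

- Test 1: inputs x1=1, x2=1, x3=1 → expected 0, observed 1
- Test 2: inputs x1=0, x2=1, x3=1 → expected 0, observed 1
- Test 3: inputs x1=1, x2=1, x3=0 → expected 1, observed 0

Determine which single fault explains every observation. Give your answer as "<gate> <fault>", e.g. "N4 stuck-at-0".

N5 inverted output

Fault-free values for test 1 (x1=1, x2=1, x3=1): N0=1, N1=0, N2=0, N3=1, N4=0, N5=0, giving Y=0. Observed 1.
Test 1: faults giving observed 1 are {N1 stuck-at-1, N1 inverted output, N2 stuck-at-1, N2 inverted output, N3 stuck-at-0, N3 inverted output, N4 stuck-at-1, N4 inverted output, N5 stuck-at-1, N5 inverted output}.
Test 2 (x1=0, x2=1, x3=1): fault-free N0=1, N1=1, N2=1, N3=0, N4=1, N5=0 → 0; observed 1. Eliminates N1 stuck-at-1, N1 inverted output, N2 stuck-at-1, N2 inverted output, N3 stuck-at-0, N3 inverted output, N4 stuck-at-1, N4 inverted output.
Test 3 (x1=1, x2=1, x3=0): fault-free N0=1, N1=1, N2=1, N3=0, N4=1, N5=1 → 1; observed 0. Eliminates N5 stuck-at-1.
Only N5 inverted output is consistent with every test.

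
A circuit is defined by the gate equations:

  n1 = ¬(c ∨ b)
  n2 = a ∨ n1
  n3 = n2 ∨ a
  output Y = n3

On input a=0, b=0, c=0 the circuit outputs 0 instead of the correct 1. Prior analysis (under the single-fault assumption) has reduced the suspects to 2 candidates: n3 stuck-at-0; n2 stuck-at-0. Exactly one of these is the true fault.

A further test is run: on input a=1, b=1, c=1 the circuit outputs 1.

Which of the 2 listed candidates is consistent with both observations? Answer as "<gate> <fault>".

n2 stuck-at-0

Evaluate each candidate on input a=1, b=1, c=1:
  n3 stuck-at-0: n1=0, n2=1, n3=0 [stuck-at-0] → 0 — eliminated
  n2 stuck-at-0: n1=0, n2=0 [stuck-at-0], n3=1 → 1 — matches
Only n2 stuck-at-0 reproduces the observed 1.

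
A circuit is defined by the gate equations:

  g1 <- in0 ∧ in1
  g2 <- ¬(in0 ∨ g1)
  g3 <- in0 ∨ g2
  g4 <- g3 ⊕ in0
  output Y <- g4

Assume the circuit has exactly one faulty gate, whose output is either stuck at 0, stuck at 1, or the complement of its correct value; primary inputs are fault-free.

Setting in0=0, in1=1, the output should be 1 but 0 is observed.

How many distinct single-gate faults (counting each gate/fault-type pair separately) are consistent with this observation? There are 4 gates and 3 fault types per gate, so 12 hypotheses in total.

Fault-free: g1=0, g2=1, g3=1, g4=1 → 1. Observed 0.
  g1 stuck-at-0: output 1 ✗
  g1 stuck-at-1: output 0 ✓
  g1 inverted output: output 0 ✓
  g2 stuck-at-0: output 0 ✓
  g2 stuck-at-1: output 1 ✗
  g2 inverted output: output 0 ✓
  g3 stuck-at-0: output 0 ✓
  g3 stuck-at-1: output 1 ✗
  g3 inverted output: output 0 ✓
  g4 stuck-at-0: output 0 ✓
  g4 stuck-at-1: output 1 ✗
  g4 inverted output: output 0 ✓
Consistent faults: {g1 stuck-at-1, g1 inverted output, g2 stuck-at-0, g2 inverted output, g3 stuck-at-0, g3 inverted output, g4 stuck-at-0, g4 inverted output} — 8 in all.

8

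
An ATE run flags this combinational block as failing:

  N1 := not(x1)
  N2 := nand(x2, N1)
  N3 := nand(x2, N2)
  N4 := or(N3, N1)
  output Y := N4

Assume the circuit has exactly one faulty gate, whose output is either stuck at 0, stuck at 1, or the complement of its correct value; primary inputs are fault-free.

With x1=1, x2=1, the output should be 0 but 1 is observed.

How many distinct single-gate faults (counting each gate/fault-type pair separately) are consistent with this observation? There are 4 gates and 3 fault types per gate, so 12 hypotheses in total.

8

Fault-free: N1=0, N2=1, N3=0, N4=0 → 0. Observed 1.
  N1 stuck-at-0: output 0 ✗
  N1 stuck-at-1: output 1 ✓
  N1 inverted output: output 1 ✓
  N2 stuck-at-0: output 1 ✓
  N2 stuck-at-1: output 0 ✗
  N2 inverted output: output 1 ✓
  N3 stuck-at-0: output 0 ✗
  N3 stuck-at-1: output 1 ✓
  N3 inverted output: output 1 ✓
  N4 stuck-at-0: output 0 ✗
  N4 stuck-at-1: output 1 ✓
  N4 inverted output: output 1 ✓
Consistent faults: {N1 stuck-at-1, N1 inverted output, N2 stuck-at-0, N2 inverted output, N3 stuck-at-1, N3 inverted output, N4 stuck-at-1, N4 inverted output} — 8 in all.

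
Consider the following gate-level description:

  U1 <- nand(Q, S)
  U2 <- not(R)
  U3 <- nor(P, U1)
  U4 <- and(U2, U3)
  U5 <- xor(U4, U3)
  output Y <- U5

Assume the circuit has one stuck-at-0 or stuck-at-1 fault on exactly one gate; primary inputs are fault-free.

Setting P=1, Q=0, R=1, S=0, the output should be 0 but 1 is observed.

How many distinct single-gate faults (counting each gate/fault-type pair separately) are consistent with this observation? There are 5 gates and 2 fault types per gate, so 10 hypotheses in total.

3

Fault-free: U1=1, U2=0, U3=0, U4=0, U5=0 → 0. Observed 1.
  U1 stuck-at-0: output 0 ✗
  U1 stuck-at-1: output 0 ✗
  U2 stuck-at-0: output 0 ✗
  U2 stuck-at-1: output 0 ✗
  U3 stuck-at-0: output 0 ✗
  U3 stuck-at-1: output 1 ✓
  U4 stuck-at-0: output 0 ✗
  U4 stuck-at-1: output 1 ✓
  U5 stuck-at-0: output 0 ✗
  U5 stuck-at-1: output 1 ✓
Consistent faults: {U3 stuck-at-1, U4 stuck-at-1, U5 stuck-at-1} — 3 in all.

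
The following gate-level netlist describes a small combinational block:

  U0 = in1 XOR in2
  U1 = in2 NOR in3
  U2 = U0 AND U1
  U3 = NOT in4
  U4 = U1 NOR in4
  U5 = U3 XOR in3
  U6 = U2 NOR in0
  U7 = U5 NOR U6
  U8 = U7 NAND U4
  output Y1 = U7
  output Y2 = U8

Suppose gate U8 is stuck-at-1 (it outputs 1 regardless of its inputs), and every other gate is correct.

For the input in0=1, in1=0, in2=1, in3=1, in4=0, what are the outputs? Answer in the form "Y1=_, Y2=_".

Y1=1, Y2=1

Propagate with U8 forced: U0=1, U1=0, U2=0, U3=1, U4=1, U5=0, U6=0, U7=1, U8=1 [stuck-at-1].
So the outputs are Y1=1, Y2=1. (Without the fault they would be Y1=1, Y2=0.)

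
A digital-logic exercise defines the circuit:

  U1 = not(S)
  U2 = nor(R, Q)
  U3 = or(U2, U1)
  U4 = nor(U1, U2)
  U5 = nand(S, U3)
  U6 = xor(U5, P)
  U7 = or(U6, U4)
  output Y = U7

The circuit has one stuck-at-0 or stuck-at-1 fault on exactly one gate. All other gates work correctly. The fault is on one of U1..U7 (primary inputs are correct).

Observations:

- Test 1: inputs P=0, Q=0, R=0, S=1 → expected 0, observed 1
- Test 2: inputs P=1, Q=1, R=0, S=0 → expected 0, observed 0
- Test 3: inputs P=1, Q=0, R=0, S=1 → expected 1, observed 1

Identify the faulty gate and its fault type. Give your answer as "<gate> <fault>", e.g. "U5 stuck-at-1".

U2 stuck-at-0

Fault-free values for test 1 (P=0, Q=0, R=0, S=1): U1=0, U2=1, U3=1, U4=0, U5=0, U6=0, U7=0, giving Y=0. Observed 1.
Test 1: faults giving observed 1 are {U2 stuck-at-0, U3 stuck-at-0, U4 stuck-at-1, U5 stuck-at-1, U6 stuck-at-1, U7 stuck-at-1}.
Test 2 (P=1, Q=1, R=0, S=0): fault-free U1=1, U2=0, U3=1, U4=0, U5=1, U6=0, U7=0 → 0; observed 0. Eliminates U4 stuck-at-1, U6 stuck-at-1, U7 stuck-at-1.
Test 3 (P=1, Q=0, R=0, S=1): fault-free U1=0, U2=1, U3=1, U4=0, U5=0, U6=1, U7=1 → 1; observed 1. Eliminates U3 stuck-at-0, U5 stuck-at-1.
Only U2 stuck-at-0 is consistent with every test.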